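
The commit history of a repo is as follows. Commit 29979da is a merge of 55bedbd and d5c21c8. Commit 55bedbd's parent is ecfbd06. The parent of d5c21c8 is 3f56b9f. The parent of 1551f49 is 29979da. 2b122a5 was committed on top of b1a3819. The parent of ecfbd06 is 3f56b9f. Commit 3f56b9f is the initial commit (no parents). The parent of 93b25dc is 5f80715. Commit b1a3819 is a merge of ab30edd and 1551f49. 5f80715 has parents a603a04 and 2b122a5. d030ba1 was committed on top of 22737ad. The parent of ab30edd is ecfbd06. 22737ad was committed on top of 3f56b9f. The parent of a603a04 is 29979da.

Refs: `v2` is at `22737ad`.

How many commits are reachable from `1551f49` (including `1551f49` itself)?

Walking parent pointers from 1551f49: reachable set = {1551f49, 29979da, 3f56b9f, 55bedbd, d5c21c8, ecfbd06}.
That is 6 commits.

6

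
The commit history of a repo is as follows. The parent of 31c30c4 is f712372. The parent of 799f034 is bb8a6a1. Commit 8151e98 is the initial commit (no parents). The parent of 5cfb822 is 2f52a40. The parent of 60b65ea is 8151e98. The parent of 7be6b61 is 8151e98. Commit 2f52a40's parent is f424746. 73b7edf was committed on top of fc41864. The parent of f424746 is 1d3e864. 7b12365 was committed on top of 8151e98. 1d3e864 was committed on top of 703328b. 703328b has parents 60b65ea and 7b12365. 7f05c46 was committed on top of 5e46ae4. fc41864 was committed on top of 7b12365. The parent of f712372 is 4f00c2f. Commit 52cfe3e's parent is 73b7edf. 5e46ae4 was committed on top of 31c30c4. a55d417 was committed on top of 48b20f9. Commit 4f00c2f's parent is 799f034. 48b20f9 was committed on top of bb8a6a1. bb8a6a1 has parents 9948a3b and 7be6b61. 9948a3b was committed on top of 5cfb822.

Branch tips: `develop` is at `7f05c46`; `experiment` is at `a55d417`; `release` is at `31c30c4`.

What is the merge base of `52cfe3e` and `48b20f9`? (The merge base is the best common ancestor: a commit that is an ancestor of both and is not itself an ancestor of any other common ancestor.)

7b12365

Ancestors of 52cfe3e: {52cfe3e, 73b7edf, 7b12365, 8151e98, fc41864}.
Ancestors of 48b20f9: {1d3e864, 2f52a40, 48b20f9, 5cfb822, 60b65ea, 703328b, 7b12365, 7be6b61, 8151e98, 9948a3b, bb8a6a1, f424746}.
Common ancestors: {7b12365, 8151e98}.
Among these, 7b12365 is not an ancestor of any other common ancestor — it is the merge base.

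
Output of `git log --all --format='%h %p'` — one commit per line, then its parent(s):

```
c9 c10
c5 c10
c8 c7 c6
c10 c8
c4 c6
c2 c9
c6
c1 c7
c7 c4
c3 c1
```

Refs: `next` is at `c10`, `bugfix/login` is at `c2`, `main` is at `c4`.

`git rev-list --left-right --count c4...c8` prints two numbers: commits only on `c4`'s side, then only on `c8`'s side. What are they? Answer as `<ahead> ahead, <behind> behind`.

Reachable from c4: {c4, c6}.
Reachable from c8: {c4, c6, c7, c8}.
Only in c4's history (ahead): {} — 0.
Only in c8's history (behind): {c7, c8} — 2.

0 ahead, 2 behind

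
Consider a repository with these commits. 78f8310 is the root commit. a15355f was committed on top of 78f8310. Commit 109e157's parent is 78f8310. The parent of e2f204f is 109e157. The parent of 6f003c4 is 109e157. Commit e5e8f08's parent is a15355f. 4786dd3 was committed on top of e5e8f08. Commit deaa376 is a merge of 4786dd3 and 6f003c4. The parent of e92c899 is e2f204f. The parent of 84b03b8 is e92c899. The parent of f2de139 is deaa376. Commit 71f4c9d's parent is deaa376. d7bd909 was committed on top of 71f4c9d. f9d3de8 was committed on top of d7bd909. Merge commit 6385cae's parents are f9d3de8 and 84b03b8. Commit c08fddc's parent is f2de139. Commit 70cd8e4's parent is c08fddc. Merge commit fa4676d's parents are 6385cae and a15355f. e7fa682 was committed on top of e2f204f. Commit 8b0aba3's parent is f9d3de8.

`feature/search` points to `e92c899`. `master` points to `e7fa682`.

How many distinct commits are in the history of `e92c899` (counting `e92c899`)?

4

Walking parent pointers from e92c899: reachable set = {109e157, 78f8310, e2f204f, e92c899}.
That is 4 commits.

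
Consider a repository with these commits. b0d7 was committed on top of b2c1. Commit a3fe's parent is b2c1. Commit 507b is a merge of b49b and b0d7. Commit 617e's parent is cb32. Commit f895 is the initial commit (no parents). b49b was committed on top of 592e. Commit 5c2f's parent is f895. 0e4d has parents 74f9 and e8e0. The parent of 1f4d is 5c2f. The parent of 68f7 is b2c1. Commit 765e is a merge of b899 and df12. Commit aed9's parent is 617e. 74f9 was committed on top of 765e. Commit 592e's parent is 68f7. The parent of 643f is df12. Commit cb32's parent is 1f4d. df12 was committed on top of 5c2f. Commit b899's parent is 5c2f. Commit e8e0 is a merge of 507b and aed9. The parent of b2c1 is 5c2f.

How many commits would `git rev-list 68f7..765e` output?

3

Reachable from 765e: {5c2f, 765e, b899, df12, f895}.
Reachable from 68f7: {5c2f, 68f7, b2c1, f895}.
In 765e's history but not 68f7's: {765e, b899, df12} — 3 commits.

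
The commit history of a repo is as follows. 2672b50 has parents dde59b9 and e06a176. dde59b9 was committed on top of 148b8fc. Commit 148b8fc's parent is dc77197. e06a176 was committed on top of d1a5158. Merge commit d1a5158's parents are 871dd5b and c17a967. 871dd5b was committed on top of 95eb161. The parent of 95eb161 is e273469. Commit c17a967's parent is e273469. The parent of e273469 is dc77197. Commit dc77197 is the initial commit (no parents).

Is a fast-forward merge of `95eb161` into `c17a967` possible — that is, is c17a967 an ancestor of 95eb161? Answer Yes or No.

No

A fast-forward from c17a967 to 95eb161 is possible iff c17a967 is an ancestor of 95eb161.
Ancestors of 95eb161: {95eb161, dc77197, e273469}.
c17a967 is not among them, so fast-forward is not possible.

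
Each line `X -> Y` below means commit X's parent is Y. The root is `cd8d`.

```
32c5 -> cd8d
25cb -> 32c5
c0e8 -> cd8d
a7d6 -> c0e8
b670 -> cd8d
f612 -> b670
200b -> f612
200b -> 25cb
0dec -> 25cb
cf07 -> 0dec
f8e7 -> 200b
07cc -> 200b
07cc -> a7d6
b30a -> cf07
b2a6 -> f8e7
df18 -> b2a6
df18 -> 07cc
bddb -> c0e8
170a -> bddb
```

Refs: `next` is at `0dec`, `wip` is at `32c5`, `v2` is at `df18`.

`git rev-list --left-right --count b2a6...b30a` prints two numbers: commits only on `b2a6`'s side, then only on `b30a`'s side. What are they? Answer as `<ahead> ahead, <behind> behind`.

5 ahead, 3 behind

Reachable from b2a6: {200b, 25cb, 32c5, b2a6, b670, cd8d, f612, f8e7}.
Reachable from b30a: {0dec, 25cb, 32c5, b30a, cd8d, cf07}.
Only in b2a6's history (ahead): {200b, b2a6, b670, f612, f8e7} — 5.
Only in b30a's history (behind): {0dec, b30a, cf07} — 3.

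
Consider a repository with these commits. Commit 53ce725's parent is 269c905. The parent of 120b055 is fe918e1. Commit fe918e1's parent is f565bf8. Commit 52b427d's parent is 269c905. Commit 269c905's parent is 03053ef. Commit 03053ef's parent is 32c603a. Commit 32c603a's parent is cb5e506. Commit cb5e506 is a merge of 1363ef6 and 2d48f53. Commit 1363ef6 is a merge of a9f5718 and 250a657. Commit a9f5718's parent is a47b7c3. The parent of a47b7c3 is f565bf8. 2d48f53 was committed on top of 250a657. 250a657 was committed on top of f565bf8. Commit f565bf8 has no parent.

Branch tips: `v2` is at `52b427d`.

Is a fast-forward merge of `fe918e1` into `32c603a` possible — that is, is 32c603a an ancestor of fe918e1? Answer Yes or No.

A fast-forward from 32c603a to fe918e1 is possible iff 32c603a is an ancestor of fe918e1.
Ancestors of fe918e1: {f565bf8, fe918e1}.
32c603a is not among them, so fast-forward is not possible.

No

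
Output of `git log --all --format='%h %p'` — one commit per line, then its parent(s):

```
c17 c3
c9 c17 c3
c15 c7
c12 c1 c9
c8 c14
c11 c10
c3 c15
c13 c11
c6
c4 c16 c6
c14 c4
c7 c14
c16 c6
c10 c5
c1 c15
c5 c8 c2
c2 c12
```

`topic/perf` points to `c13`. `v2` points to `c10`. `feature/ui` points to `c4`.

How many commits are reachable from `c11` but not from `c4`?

Reachable from c11: {c1, c10, c11, c12, c14, c15, c16, c17, c2, c3, c4, c5, c6, c7, c8, c9}.
Reachable from c4: {c16, c4, c6}.
In c11's history but not c4's: {c1, c10, c11, c12, c14, c15, c17, c2, c3, c5, c7, c8, c9} — 13 commits.

13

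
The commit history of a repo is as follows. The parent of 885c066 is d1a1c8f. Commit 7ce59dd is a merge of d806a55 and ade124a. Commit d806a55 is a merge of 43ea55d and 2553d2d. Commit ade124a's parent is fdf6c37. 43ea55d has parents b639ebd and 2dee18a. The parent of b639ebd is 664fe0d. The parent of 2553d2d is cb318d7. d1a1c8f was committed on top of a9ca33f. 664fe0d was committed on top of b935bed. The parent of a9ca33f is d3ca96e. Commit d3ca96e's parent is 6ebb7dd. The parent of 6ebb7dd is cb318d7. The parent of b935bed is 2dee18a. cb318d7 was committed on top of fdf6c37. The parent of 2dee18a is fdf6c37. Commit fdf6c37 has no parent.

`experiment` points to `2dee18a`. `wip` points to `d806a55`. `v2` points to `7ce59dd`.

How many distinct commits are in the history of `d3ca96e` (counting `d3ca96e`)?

Walking parent pointers from d3ca96e: reachable set = {6ebb7dd, cb318d7, d3ca96e, fdf6c37}.
That is 4 commits.

4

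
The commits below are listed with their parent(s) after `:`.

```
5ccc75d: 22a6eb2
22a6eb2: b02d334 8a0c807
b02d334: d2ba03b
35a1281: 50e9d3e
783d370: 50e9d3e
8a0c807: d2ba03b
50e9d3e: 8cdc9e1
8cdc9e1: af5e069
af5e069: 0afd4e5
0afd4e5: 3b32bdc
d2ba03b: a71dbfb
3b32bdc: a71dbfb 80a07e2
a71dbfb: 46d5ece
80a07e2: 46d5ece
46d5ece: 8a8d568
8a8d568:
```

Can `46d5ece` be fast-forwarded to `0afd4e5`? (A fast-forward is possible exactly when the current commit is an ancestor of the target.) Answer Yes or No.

Yes

A fast-forward from 46d5ece to 0afd4e5 is possible iff 46d5ece is an ancestor of 0afd4e5.
Ancestors of 0afd4e5: {0afd4e5, 3b32bdc, 46d5ece, 80a07e2, 8a8d568, a71dbfb}.
46d5ece is among them, so fast-forward is possible.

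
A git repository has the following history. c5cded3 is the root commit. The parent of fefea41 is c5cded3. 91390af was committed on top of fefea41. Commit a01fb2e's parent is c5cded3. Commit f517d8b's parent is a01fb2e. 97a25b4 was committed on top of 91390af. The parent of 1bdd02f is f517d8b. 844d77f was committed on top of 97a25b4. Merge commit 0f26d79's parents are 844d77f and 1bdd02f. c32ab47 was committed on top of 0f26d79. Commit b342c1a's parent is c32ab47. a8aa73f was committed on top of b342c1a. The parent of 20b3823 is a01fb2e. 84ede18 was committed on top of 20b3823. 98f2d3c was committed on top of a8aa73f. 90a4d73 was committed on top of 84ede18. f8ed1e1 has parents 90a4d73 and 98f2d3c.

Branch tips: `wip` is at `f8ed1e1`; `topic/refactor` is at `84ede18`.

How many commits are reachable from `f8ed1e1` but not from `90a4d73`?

12

Reachable from f8ed1e1: {0f26d79, 1bdd02f, 20b3823, 844d77f, 84ede18, 90a4d73, 91390af, 97a25b4, 98f2d3c, a01fb2e, a8aa73f, b342c1a, c32ab47, c5cded3, f517d8b, f8ed1e1, fefea41}.
Reachable from 90a4d73: {20b3823, 84ede18, 90a4d73, a01fb2e, c5cded3}.
In f8ed1e1's history but not 90a4d73's: {0f26d79, 1bdd02f, 844d77f, 91390af, 97a25b4, 98f2d3c, a8aa73f, b342c1a, c32ab47, f517d8b, f8ed1e1, fefea41} — 12 commits.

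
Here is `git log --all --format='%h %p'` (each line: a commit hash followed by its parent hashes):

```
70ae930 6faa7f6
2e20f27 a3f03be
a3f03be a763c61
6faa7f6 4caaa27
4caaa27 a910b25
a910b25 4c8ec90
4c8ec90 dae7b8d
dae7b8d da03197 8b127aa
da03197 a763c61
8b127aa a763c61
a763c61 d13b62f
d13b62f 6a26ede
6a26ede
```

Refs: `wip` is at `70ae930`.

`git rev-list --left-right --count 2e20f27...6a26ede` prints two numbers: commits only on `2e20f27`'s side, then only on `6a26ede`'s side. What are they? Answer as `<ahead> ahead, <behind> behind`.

4 ahead, 0 behind

Reachable from 2e20f27: {2e20f27, 6a26ede, a3f03be, a763c61, d13b62f}.
Reachable from 6a26ede: {6a26ede}.
Only in 2e20f27's history (ahead): {2e20f27, a3f03be, a763c61, d13b62f} — 4.
Only in 6a26ede's history (behind): {} — 0.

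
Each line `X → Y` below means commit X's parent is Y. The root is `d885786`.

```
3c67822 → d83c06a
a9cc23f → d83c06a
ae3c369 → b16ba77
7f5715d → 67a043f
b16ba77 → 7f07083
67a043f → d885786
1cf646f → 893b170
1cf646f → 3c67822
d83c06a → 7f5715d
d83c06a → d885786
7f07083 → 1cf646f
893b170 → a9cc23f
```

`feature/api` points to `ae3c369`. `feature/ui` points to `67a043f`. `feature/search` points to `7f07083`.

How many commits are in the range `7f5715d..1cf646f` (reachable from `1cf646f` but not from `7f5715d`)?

5

Reachable from 1cf646f: {1cf646f, 3c67822, 67a043f, 7f5715d, 893b170, a9cc23f, d83c06a, d885786}.
Reachable from 7f5715d: {67a043f, 7f5715d, d885786}.
In 1cf646f's history but not 7f5715d's: {1cf646f, 3c67822, 893b170, a9cc23f, d83c06a} — 5 commits.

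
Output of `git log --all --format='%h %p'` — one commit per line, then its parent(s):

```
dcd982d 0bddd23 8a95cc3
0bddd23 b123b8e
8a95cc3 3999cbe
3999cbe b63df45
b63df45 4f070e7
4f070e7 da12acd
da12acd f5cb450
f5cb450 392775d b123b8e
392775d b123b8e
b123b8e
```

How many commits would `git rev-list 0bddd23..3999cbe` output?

Reachable from 3999cbe: {392775d, 3999cbe, 4f070e7, b123b8e, b63df45, da12acd, f5cb450}.
Reachable from 0bddd23: {0bddd23, b123b8e}.
In 3999cbe's history but not 0bddd23's: {392775d, 3999cbe, 4f070e7, b63df45, da12acd, f5cb450} — 6 commits.

6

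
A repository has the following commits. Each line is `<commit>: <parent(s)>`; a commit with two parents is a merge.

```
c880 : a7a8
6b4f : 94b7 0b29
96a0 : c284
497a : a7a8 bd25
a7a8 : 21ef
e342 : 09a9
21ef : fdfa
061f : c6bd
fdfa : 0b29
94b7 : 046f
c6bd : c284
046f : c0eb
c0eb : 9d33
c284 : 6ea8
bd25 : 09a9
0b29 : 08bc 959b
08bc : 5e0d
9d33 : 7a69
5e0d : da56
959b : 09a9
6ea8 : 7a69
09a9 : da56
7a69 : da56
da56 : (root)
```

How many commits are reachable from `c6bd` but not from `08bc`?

Reachable from c6bd: {6ea8, 7a69, c284, c6bd, da56}.
Reachable from 08bc: {08bc, 5e0d, da56}.
In c6bd's history but not 08bc's: {6ea8, 7a69, c284, c6bd} — 4 commits.

4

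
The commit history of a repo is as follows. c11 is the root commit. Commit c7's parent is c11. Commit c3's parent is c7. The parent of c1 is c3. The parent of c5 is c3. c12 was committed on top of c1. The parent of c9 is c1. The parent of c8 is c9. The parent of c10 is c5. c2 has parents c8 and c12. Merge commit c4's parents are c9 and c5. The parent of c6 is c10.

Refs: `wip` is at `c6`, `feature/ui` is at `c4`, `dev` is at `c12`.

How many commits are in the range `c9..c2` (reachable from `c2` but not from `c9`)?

Reachable from c2: {c1, c11, c12, c2, c3, c7, c8, c9}.
Reachable from c9: {c1, c11, c3, c7, c9}.
In c2's history but not c9's: {c12, c2, c8} — 3 commits.

3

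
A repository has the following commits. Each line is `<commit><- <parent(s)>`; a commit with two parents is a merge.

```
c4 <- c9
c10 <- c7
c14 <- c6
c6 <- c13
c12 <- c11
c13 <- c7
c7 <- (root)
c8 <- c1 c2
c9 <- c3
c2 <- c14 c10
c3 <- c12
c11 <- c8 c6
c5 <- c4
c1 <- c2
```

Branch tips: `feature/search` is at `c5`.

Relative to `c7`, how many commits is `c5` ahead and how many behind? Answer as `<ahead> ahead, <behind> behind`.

13 ahead, 0 behind

Reachable from c5: {c1, c10, c11, c12, c13, c14, c2, c3, c4, c5, c6, c7, c8, c9}.
Reachable from c7: {c7}.
Only in c5's history (ahead): {c1, c10, c11, c12, c13, c14, c2, c3, c4, c5, c6, c8, c9} — 13.
Only in c7's history (behind): {} — 0.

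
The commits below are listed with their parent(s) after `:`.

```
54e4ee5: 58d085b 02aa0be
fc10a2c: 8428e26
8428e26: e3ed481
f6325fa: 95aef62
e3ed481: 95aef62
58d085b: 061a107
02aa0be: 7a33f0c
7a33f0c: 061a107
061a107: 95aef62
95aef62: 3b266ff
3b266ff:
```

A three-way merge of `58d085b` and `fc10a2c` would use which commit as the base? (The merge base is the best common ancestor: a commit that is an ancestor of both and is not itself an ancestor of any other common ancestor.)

Ancestors of 58d085b: {061a107, 3b266ff, 58d085b, 95aef62}.
Ancestors of fc10a2c: {3b266ff, 8428e26, 95aef62, e3ed481, fc10a2c}.
Common ancestors: {3b266ff, 95aef62}.
Among these, 95aef62 is not an ancestor of any other common ancestor — it is the merge base.

95aef62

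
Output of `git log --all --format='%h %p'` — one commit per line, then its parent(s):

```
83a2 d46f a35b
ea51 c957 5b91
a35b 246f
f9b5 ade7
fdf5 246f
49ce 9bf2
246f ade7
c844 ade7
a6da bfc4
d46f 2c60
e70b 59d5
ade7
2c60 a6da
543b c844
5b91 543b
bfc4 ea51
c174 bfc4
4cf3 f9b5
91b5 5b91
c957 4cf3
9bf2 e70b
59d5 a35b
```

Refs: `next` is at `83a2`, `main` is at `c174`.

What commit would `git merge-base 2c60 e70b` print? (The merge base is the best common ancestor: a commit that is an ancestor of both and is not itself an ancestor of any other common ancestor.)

Ancestors of 2c60: {2c60, 4cf3, 543b, 5b91, a6da, ade7, bfc4, c844, c957, ea51, f9b5}.
Ancestors of e70b: {246f, 59d5, a35b, ade7, e70b}.
Common ancestors: {ade7}.
The only common ancestor is ade7, so it is the merge base.

ade7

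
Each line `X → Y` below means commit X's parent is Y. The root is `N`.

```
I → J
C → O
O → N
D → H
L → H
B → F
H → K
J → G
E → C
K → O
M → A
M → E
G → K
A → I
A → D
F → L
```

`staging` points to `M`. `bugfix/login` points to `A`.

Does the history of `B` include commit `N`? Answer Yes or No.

Yes

Ancestors of B (commits reachable by following parents): {B, F, H, K, L, N, O}.
N is in that set, so it is an ancestor of B.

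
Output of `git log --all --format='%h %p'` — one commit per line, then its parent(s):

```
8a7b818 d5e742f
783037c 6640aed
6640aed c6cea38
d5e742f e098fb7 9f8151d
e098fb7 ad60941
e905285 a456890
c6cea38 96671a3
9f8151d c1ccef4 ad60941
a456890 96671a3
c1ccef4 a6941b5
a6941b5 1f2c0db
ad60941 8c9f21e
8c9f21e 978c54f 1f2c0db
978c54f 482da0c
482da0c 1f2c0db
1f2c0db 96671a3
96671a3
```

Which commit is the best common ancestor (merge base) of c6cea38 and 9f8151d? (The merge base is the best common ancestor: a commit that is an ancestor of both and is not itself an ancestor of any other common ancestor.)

96671a3

Ancestors of c6cea38: {96671a3, c6cea38}.
Ancestors of 9f8151d: {1f2c0db, 482da0c, 8c9f21e, 96671a3, 978c54f, 9f8151d, a6941b5, ad60941, c1ccef4}.
Common ancestors: {96671a3}.
The only common ancestor is 96671a3, so it is the merge base.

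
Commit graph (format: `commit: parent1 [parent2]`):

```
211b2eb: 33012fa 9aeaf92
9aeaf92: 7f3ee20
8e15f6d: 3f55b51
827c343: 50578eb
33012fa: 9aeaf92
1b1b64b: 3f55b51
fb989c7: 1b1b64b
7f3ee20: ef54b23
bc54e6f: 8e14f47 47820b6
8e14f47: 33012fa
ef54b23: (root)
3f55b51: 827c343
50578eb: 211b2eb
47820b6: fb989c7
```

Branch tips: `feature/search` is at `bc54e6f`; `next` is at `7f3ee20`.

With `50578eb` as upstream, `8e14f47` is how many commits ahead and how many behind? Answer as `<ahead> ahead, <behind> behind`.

1 ahead, 2 behind

Reachable from 8e14f47: {33012fa, 7f3ee20, 8e14f47, 9aeaf92, ef54b23}.
Reachable from 50578eb: {211b2eb, 33012fa, 50578eb, 7f3ee20, 9aeaf92, ef54b23}.
Only in 8e14f47's history (ahead): {8e14f47} — 1.
Only in 50578eb's history (behind): {211b2eb, 50578eb} — 2.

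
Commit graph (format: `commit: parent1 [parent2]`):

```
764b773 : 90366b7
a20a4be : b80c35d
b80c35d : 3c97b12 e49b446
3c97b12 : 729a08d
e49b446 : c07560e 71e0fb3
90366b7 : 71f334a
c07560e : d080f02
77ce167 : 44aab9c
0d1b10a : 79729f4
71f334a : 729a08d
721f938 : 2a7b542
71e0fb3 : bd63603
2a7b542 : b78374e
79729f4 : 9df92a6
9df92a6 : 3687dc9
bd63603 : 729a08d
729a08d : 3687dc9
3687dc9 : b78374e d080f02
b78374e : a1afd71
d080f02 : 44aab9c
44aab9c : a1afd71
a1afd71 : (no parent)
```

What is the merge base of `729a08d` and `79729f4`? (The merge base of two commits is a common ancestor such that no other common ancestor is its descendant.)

3687dc9

Ancestors of 729a08d: {3687dc9, 44aab9c, 729a08d, a1afd71, b78374e, d080f02}.
Ancestors of 79729f4: {3687dc9, 44aab9c, 79729f4, 9df92a6, a1afd71, b78374e, d080f02}.
Common ancestors: {3687dc9, 44aab9c, a1afd71, b78374e, d080f02}.
Among these, 3687dc9 is not an ancestor of any other common ancestor — it is the merge base.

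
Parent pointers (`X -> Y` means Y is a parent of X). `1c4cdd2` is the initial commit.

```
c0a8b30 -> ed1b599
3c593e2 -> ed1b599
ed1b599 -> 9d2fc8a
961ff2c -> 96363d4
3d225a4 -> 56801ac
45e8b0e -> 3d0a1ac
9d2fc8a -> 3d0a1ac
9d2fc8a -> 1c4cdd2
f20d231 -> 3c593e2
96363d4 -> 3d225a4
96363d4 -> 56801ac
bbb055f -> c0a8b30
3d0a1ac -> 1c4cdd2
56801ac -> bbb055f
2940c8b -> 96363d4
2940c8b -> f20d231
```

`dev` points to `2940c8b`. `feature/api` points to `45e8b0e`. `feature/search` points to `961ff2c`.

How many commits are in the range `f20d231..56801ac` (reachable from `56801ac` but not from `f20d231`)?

3

Reachable from 56801ac: {1c4cdd2, 3d0a1ac, 56801ac, 9d2fc8a, bbb055f, c0a8b30, ed1b599}.
Reachable from f20d231: {1c4cdd2, 3c593e2, 3d0a1ac, 9d2fc8a, ed1b599, f20d231}.
In 56801ac's history but not f20d231's: {56801ac, bbb055f, c0a8b30} — 3 commits.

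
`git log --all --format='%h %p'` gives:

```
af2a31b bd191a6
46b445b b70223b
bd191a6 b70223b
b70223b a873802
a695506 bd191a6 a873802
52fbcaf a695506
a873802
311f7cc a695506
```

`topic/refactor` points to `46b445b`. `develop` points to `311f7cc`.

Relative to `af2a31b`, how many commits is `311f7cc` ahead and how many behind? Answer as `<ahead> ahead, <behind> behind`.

Reachable from 311f7cc: {311f7cc, a695506, a873802, b70223b, bd191a6}.
Reachable from af2a31b: {a873802, af2a31b, b70223b, bd191a6}.
Only in 311f7cc's history (ahead): {311f7cc, a695506} — 2.
Only in af2a31b's history (behind): {af2a31b} — 1.

2 ahead, 1 behind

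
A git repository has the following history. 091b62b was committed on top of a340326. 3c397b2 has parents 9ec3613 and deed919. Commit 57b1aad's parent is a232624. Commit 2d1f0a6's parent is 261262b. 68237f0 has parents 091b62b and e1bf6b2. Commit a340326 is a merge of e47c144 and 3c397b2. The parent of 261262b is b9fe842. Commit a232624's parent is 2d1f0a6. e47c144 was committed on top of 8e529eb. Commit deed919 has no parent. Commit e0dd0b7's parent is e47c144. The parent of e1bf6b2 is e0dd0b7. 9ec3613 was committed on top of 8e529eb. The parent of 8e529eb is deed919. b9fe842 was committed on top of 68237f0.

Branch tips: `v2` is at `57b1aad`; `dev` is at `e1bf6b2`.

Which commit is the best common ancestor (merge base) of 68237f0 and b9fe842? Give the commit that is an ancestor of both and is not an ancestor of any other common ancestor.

Ancestors of 68237f0: {091b62b, 3c397b2, 68237f0, 8e529eb, 9ec3613, a340326, deed919, e0dd0b7, e1bf6b2, e47c144}.
Ancestors of b9fe842: {091b62b, 3c397b2, 68237f0, 8e529eb, 9ec3613, a340326, b9fe842, deed919, e0dd0b7, e1bf6b2, e47c144}.
Common ancestors: {091b62b, 3c397b2, 68237f0, 8e529eb, 9ec3613, a340326, deed919, e0dd0b7, e1bf6b2, e47c144}.
Among these, 68237f0 is not an ancestor of any other common ancestor — it is the merge base.

68237f0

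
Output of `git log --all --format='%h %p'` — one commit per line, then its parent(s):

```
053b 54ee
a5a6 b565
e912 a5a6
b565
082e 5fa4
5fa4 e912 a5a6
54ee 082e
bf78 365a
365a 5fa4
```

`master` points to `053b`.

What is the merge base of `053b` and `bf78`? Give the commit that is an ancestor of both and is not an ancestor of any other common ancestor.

Ancestors of 053b: {053b, 082e, 54ee, 5fa4, a5a6, b565, e912}.
Ancestors of bf78: {365a, 5fa4, a5a6, b565, bf78, e912}.
Common ancestors: {5fa4, a5a6, b565, e912}.
Among these, 5fa4 is not an ancestor of any other common ancestor — it is the merge base.

5fa4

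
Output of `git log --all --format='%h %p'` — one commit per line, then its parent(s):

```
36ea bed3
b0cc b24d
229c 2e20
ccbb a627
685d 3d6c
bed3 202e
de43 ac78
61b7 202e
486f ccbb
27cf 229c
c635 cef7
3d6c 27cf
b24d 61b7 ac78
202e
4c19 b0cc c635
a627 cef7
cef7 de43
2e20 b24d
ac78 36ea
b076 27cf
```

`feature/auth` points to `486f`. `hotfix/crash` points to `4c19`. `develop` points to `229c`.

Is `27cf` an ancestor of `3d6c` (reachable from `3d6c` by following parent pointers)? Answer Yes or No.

Yes

Ancestors of 3d6c (commits reachable by following parents): {202e, 229c, 27cf, 2e20, 36ea, 3d6c, 61b7, ac78, b24d, bed3}.
27cf is in that set, so it is an ancestor of 3d6c.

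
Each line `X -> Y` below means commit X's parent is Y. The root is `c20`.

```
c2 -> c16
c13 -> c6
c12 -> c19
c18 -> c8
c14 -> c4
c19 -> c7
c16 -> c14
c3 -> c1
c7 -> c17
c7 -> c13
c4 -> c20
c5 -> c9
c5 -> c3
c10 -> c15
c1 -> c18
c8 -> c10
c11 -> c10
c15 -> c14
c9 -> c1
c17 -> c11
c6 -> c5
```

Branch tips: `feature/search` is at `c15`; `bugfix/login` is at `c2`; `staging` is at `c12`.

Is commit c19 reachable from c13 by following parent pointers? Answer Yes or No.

Ancestors of c13: {c1, c10, c13, c14, c15, c18, c20, c3, c4, c5, c6, c8, c9}.
c19 is not in that set, so it is not an ancestor of c13.

No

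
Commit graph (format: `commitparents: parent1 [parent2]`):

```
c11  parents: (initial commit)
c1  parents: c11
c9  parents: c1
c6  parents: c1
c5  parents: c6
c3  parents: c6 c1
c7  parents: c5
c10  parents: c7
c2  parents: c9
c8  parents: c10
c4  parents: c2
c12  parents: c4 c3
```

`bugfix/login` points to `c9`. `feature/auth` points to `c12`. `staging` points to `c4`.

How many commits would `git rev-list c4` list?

Walking parent pointers from c4: reachable set = {c1, c11, c2, c4, c9}.
That is 5 commits.

5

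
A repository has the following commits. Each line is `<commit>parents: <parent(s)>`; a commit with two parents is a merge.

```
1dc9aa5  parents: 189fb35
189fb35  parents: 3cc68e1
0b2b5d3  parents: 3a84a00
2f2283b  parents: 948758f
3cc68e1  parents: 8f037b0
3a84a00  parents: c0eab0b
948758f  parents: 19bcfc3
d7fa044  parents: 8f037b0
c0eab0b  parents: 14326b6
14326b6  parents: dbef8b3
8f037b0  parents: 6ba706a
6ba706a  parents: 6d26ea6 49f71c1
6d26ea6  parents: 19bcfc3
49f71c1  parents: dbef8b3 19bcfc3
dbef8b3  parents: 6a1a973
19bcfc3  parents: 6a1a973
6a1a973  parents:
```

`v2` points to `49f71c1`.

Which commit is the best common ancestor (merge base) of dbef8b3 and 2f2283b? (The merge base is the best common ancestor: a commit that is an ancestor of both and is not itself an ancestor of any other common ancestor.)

6a1a973

Ancestors of dbef8b3: {6a1a973, dbef8b3}.
Ancestors of 2f2283b: {19bcfc3, 2f2283b, 6a1a973, 948758f}.
Common ancestors: {6a1a973}.
The only common ancestor is 6a1a973, so it is the merge base.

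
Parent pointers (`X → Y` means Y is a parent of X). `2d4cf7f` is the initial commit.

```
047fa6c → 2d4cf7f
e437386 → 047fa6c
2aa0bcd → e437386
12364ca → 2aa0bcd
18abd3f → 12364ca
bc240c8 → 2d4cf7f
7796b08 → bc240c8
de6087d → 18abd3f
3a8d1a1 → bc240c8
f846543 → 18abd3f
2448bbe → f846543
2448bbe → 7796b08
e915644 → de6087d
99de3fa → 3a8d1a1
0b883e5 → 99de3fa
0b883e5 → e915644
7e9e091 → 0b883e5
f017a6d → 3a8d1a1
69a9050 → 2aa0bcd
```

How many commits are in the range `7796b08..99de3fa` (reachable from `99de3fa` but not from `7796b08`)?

2

Reachable from 99de3fa: {2d4cf7f, 3a8d1a1, 99de3fa, bc240c8}.
Reachable from 7796b08: {2d4cf7f, 7796b08, bc240c8}.
In 99de3fa's history but not 7796b08's: {3a8d1a1, 99de3fa} — 2 commits.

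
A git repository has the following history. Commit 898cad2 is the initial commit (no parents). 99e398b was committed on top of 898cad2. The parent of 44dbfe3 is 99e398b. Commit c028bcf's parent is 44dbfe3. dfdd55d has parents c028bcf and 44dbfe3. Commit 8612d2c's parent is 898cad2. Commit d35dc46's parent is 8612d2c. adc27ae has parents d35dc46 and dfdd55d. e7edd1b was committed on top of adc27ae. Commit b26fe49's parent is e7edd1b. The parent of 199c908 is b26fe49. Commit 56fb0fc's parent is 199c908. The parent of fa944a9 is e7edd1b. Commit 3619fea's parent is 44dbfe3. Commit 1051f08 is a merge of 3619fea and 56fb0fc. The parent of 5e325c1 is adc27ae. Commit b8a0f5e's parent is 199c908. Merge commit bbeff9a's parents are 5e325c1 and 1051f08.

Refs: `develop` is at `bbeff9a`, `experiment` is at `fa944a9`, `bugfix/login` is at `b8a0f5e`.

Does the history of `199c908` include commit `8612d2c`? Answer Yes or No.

Yes

Ancestors of 199c908 (commits reachable by following parents): {199c908, 44dbfe3, 8612d2c, 898cad2, 99e398b, adc27ae, b26fe49, c028bcf, d35dc46, dfdd55d, e7edd1b}.
8612d2c is in that set, so it is an ancestor of 199c908.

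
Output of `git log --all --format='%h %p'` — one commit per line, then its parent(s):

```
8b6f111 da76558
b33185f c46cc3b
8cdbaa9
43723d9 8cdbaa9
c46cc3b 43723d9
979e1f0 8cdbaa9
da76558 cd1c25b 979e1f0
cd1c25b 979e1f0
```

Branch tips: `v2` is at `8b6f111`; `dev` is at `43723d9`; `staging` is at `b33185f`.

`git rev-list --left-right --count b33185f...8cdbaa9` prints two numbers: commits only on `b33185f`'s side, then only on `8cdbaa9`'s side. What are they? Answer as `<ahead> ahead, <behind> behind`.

3 ahead, 0 behind

Reachable from b33185f: {43723d9, 8cdbaa9, b33185f, c46cc3b}.
Reachable from 8cdbaa9: {8cdbaa9}.
Only in b33185f's history (ahead): {43723d9, b33185f, c46cc3b} — 3.
Only in 8cdbaa9's history (behind): {} — 0.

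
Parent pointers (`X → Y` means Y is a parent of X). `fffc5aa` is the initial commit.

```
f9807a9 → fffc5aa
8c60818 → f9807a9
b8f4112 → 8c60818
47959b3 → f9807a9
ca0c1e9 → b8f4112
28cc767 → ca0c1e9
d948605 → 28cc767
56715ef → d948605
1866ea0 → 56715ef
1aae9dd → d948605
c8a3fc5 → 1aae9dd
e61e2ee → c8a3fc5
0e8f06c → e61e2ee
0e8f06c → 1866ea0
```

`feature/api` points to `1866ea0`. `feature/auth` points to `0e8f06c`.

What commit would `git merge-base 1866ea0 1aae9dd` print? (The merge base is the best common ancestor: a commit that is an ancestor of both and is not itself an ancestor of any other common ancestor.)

Ancestors of 1866ea0: {1866ea0, 28cc767, 56715ef, 8c60818, b8f4112, ca0c1e9, d948605, f9807a9, fffc5aa}.
Ancestors of 1aae9dd: {1aae9dd, 28cc767, 8c60818, b8f4112, ca0c1e9, d948605, f9807a9, fffc5aa}.
Common ancestors: {28cc767, 8c60818, b8f4112, ca0c1e9, d948605, f9807a9, fffc5aa}.
Among these, d948605 is not an ancestor of any other common ancestor — it is the merge base.

d948605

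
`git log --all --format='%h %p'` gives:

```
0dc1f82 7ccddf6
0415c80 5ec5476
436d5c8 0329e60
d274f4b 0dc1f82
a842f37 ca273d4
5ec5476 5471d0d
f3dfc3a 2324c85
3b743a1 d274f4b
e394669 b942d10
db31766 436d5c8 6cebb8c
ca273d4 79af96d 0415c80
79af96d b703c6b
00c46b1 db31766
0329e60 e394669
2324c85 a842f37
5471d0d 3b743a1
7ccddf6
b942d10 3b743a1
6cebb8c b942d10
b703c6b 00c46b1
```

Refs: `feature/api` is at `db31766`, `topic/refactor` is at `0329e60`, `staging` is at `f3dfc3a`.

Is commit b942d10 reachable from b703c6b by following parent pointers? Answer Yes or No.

Ancestors of b703c6b (commits reachable by following parents): {00c46b1, 0329e60, 0dc1f82, 3b743a1, 436d5c8, 6cebb8c, 7ccddf6, b703c6b, b942d10, d274f4b, db31766, e394669}.
b942d10 is in that set, so it is an ancestor of b703c6b.

Yes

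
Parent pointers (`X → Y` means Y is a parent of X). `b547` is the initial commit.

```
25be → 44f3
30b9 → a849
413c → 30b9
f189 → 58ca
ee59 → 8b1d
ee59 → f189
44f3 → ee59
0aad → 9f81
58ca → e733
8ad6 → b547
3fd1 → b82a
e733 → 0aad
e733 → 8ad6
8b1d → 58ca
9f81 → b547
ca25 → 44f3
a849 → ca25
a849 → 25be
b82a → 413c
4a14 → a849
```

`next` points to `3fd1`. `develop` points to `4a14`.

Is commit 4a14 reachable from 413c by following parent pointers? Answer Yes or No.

Ancestors of 413c: {0aad, 25be, 30b9, 413c, 44f3, 58ca, 8ad6, 8b1d, 9f81, a849, b547, ca25, e733, ee59, f189}.
4a14 is not in that set, so it is not an ancestor of 413c.

No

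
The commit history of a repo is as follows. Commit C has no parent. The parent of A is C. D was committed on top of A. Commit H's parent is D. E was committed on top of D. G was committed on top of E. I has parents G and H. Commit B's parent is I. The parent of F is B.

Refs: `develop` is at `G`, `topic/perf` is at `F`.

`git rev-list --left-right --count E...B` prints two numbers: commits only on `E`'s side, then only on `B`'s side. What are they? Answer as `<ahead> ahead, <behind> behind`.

0 ahead, 4 behind

Reachable from E: {A, C, D, E}.
Reachable from B: {A, B, C, D, E, G, H, I}.
Only in E's history (ahead): {} — 0.
Only in B's history (behind): {B, G, H, I} — 4.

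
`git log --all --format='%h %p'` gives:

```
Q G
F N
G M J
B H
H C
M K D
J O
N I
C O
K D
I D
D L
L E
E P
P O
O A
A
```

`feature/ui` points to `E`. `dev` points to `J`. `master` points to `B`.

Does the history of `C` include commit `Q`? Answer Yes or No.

No

Ancestors of C: {A, C, O}.
Q is not in that set, so it is not an ancestor of C.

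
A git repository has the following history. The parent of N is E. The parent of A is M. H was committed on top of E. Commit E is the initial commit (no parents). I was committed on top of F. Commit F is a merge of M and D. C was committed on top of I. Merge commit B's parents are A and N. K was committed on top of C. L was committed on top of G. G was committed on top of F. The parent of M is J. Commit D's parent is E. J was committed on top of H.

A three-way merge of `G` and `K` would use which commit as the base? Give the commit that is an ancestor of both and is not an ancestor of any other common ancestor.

Ancestors of G: {D, E, F, G, H, J, M}.
Ancestors of K: {C, D, E, F, H, I, J, K, M}.
Common ancestors: {D, E, F, H, J, M}.
Among these, F is not an ancestor of any other common ancestor — it is the merge base.

F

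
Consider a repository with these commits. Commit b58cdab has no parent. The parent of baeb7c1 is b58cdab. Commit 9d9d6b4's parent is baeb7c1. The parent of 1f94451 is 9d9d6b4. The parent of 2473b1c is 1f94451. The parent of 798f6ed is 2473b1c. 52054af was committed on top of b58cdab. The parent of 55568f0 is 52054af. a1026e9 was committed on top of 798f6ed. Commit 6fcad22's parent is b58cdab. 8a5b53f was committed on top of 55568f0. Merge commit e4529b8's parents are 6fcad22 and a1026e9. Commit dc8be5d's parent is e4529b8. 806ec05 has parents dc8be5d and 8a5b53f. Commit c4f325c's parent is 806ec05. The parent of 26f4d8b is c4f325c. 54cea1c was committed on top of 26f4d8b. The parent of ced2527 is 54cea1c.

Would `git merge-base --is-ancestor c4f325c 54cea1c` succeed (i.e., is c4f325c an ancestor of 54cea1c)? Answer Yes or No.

Yes

Ancestors of 54cea1c (commits reachable by following parents): {1f94451, 2473b1c, 26f4d8b, 52054af, 54cea1c, 55568f0, 6fcad22, 798f6ed, 806ec05, 8a5b53f, 9d9d6b4, a1026e9, b58cdab, baeb7c1, c4f325c, dc8be5d, e4529b8}.
c4f325c is in that set, so it is an ancestor of 54cea1c.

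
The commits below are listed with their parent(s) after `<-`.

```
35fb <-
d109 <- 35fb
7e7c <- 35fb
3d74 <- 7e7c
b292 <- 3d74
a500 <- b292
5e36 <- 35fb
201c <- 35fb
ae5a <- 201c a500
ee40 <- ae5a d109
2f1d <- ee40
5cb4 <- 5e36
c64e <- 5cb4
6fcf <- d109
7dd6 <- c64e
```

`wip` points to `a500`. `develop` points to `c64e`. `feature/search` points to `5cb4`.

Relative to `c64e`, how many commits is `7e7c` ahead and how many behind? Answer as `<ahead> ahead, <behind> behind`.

Reachable from 7e7c: {35fb, 7e7c}.
Reachable from c64e: {35fb, 5cb4, 5e36, c64e}.
Only in 7e7c's history (ahead): {7e7c} — 1.
Only in c64e's history (behind): {5cb4, 5e36, c64e} — 3.

1 ahead, 3 behind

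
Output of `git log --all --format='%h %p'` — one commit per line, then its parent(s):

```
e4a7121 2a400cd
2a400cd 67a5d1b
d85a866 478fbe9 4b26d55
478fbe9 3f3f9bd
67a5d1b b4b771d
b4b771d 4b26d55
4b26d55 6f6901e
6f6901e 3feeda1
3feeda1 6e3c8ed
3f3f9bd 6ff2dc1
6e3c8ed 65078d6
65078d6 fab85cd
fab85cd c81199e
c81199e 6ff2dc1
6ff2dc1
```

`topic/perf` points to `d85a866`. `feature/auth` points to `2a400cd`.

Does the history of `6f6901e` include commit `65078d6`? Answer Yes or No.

Ancestors of 6f6901e (commits reachable by following parents): {3feeda1, 65078d6, 6e3c8ed, 6f6901e, 6ff2dc1, c81199e, fab85cd}.
65078d6 is in that set, so it is an ancestor of 6f6901e.

Yes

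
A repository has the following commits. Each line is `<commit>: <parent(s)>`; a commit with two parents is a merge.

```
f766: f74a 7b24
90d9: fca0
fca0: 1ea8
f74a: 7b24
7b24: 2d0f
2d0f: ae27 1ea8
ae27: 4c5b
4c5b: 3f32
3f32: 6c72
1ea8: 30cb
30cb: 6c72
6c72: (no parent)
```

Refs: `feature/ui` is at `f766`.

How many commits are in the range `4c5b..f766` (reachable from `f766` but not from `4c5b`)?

7

Reachable from f766: {1ea8, 2d0f, 30cb, 3f32, 4c5b, 6c72, 7b24, ae27, f74a, f766}.
Reachable from 4c5b: {3f32, 4c5b, 6c72}.
In f766's history but not 4c5b's: {1ea8, 2d0f, 30cb, 7b24, ae27, f74a, f766} — 7 commits.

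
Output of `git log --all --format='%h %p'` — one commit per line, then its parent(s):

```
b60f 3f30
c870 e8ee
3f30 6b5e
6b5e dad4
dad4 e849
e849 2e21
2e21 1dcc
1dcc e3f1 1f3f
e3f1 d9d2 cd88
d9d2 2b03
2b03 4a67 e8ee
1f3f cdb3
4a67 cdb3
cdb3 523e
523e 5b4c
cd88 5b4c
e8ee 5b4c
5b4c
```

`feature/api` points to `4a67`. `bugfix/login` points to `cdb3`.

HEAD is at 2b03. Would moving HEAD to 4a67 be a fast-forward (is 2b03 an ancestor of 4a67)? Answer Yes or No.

A fast-forward from 2b03 to 4a67 is possible iff 2b03 is an ancestor of 4a67.
Ancestors of 4a67: {4a67, 523e, 5b4c, cdb3}.
2b03 is not among them, so fast-forward is not possible.

No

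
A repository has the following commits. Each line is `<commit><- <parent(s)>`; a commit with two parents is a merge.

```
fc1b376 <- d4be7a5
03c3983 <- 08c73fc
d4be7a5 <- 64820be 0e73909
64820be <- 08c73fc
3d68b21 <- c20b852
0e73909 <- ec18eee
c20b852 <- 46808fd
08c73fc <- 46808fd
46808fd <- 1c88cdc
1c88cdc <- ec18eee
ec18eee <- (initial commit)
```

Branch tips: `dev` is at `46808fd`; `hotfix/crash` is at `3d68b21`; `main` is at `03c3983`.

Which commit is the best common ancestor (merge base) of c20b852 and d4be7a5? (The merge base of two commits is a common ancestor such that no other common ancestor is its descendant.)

46808fd

Ancestors of c20b852: {1c88cdc, 46808fd, c20b852, ec18eee}.
Ancestors of d4be7a5: {08c73fc, 0e73909, 1c88cdc, 46808fd, 64820be, d4be7a5, ec18eee}.
Common ancestors: {1c88cdc, 46808fd, ec18eee}.
Among these, 46808fd is not an ancestor of any other common ancestor — it is the merge base.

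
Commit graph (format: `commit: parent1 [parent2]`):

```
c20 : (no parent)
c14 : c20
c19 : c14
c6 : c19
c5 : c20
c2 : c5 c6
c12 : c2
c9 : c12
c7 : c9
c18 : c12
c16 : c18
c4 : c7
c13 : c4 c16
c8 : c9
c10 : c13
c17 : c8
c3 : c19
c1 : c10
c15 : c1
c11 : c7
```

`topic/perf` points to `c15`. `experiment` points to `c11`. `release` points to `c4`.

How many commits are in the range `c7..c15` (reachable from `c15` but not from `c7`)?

7

Reachable from c15: {c1, c10, c12, c13, c14, c15, c16, c18, c19, c2, c20, c4, c5, c6, c7, c9}.
Reachable from c7: {c12, c14, c19, c2, c20, c5, c6, c7, c9}.
In c15's history but not c7's: {c1, c10, c13, c15, c16, c18, c4} — 7 commits.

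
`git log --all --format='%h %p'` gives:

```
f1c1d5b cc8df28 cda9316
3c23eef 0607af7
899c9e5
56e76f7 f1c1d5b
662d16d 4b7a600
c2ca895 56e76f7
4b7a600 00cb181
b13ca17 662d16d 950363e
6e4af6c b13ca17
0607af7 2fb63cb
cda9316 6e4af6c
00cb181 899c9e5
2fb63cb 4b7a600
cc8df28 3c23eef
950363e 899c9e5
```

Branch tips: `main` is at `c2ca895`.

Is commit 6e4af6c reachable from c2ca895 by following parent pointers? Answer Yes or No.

Ancestors of c2ca895 (commits reachable by following parents): {00cb181, 0607af7, 2fb63cb, 3c23eef, 4b7a600, 56e76f7, 662d16d, 6e4af6c, 899c9e5, 950363e, b13ca17, c2ca895, cc8df28, cda9316, f1c1d5b}.
6e4af6c is in that set, so it is an ancestor of c2ca895.

Yes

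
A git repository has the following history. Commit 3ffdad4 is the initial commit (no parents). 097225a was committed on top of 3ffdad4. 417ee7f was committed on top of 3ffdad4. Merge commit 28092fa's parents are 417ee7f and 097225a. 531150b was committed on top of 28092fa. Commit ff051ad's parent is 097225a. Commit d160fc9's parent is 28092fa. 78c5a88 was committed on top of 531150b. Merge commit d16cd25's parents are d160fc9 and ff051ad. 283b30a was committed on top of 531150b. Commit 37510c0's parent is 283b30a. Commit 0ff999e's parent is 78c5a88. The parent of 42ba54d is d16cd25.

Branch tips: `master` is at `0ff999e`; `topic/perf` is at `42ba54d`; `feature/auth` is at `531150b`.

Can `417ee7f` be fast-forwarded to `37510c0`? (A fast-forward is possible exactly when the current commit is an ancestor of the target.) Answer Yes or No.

Yes

A fast-forward from 417ee7f to 37510c0 is possible iff 417ee7f is an ancestor of 37510c0.
Ancestors of 37510c0: {097225a, 28092fa, 283b30a, 37510c0, 3ffdad4, 417ee7f, 531150b}.
417ee7f is among them, so fast-forward is possible.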